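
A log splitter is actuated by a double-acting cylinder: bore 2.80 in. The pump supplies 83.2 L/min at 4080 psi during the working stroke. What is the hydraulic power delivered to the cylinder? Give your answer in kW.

W ≈ 39.0 kW

Hydraulic power = P × Q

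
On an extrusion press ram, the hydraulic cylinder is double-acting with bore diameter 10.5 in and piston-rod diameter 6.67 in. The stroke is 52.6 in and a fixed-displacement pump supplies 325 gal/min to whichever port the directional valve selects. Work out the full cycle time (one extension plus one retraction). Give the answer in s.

t ≈ 5.81 s

Cap-side area A_cap = π/4 × (10.5 in)² = 86.59 in^2
Rod-side annular area A_ann = π/4 × (10.5² − 6.67²) = 51.65 in^2
t_ext = A_cap·L/Q = 3.640 s
t_ret = A_ann·L/Q = 2.171 s
t_cycle = t_ext + t_ret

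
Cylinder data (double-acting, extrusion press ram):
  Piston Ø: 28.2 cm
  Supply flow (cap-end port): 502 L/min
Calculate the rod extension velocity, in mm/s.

v ≈ 134 mm/s

Cap-side area A_cap = π/4 × (28.2 cm)² = 624.6 cm^2
v = Q / A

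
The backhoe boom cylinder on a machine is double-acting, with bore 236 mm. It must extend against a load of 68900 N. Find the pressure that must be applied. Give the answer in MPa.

P ≈ 1.58 MPa

Cap-side area A_cap = π/4 × (236 mm)² = 43740 mm^2
P = F / A = 68900 N / A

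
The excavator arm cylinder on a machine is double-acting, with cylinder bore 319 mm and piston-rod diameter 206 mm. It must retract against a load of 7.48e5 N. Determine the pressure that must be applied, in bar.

Rod-side annular area A_ann = π/4 × (319² − 206²) = 46590 mm^2
Retraction: pressure acts on the annular area.
P = F / A = 7.48e5 N / A

P ≈ 161 bar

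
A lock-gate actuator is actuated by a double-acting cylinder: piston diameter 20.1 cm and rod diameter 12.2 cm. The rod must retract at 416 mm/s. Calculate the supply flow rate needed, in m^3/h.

Q ≈ 30.0 m^3/h

Rod-side annular area A_ann = π/4 × (20.1² − 12.2²) = 200.4 cm^2
Q = A × v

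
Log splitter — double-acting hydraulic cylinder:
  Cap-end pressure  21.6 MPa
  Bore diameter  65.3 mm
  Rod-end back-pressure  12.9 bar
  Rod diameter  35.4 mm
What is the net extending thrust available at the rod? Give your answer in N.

F ≈ 69300 N

Cap-side area A_cap = π/4 × (65.3 mm)² = 3349 mm^2
Rod-side annular area A_ann = π/4 × (65.3² − 35.4²) = 2365 mm^2
Net thrust = P_cap·A_cap − P_rod·A_ann = 72340 N − 3051 N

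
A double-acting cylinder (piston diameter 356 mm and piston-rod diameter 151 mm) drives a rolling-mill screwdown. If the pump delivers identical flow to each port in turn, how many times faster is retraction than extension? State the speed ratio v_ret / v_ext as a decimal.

Cap-side area A_cap = π/4 × (356 mm)² = 99540 mm^2
Rod-side annular area A_ann = π/4 × (356² − 151²) = 81630 mm^2
For equal Q, v ∝ 1/A, so v_ret/v_ext = A_cap/A_ann.

v_ret/v_ext ≈ 1.22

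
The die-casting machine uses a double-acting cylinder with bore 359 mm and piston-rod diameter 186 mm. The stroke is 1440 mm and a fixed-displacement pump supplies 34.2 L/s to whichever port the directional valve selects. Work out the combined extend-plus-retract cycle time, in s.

t ≈ 7.38 s

Cap-side area A_cap = π/4 × (359 mm)² = 1.012e5 mm^2
Rod-side annular area A_ann = π/4 × (359² − 186²) = 74050 mm^2
t_ext = A_cap·L/Q = 4.262 s
t_ret = A_ann·L/Q = 3.118 s
t_cycle = t_ext + t_ret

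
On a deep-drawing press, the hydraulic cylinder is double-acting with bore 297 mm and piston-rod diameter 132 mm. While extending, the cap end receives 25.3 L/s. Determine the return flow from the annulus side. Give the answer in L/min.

Cap-side area A_cap = π/4 × (297 mm)² = 69280 mm^2
Rod-side annular area A_ann = π/4 × (297² − 132²) = 55590 mm^2
Piston speed v = Q_in/A_cap; rod-end outflow Q_out = v × A_ann = Q_in × A_ann/A_cap.

Q_out ≈ 1220 L/min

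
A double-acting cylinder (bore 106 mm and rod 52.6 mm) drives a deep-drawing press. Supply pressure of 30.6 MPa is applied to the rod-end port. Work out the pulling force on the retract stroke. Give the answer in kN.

F ≈ 204 kN

Rod-side annular area A_ann = π/4 × (106² − 52.6²) = 6652 mm^2
On retraction the pressure acts on the annular area (bore minus rod).
F = P × A_ann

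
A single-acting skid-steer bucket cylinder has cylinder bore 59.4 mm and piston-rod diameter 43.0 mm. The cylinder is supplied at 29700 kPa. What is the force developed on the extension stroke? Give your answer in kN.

Cap-side area A_cap = π/4 × (59.4 mm)² = 2771 mm^2
F = P × A_cap = 29700 kPa × A_cap

F ≈ 82.3 kN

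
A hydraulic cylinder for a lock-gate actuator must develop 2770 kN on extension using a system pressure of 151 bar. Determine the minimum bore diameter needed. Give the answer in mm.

Extension force acts on the full piston face: F = P × (π/4)D².
D = √(4F / (πP)) = √(4 × 2770 kN / (π × 151 bar))

D ≈ 483 mm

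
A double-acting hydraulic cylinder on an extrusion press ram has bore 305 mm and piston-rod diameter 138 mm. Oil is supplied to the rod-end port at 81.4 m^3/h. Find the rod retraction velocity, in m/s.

Rod-side annular area A_ann = π/4 × (305² − 138²) = 58100 mm^2
Flow into the rod-end port fills the annular volume.
v = Q / A

v ≈ 0.389 m/s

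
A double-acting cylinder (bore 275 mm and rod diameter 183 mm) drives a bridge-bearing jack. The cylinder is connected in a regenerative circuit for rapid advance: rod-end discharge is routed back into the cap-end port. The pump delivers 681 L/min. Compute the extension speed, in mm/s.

v ≈ 432 mm/s

In regeneration the rod-end outflow joins the pump flow into the cap end, so the net volume the pump must supply per unit advance equals the rod cross-section area.
Rod cross-section A_rod = π/4 × (183 mm)² = 26300 mm^2
v = Q_pump / A_rod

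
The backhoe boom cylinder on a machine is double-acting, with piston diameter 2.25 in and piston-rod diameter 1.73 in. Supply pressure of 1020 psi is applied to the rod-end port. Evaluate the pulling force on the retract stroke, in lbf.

Rod-side annular area A_ann = π/4 × (2.25² − 1.73²) = 1.625 in^2
On retraction the pressure acts on the annular area (bore minus rod).
F = P × A_ann

F ≈ 1660 lbf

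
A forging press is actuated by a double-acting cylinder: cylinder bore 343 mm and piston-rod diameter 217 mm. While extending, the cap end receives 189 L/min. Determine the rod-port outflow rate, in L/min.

Cap-side area A_cap = π/4 × (343 mm)² = 92400 mm^2
Rod-side annular area A_ann = π/4 × (343² − 217²) = 55420 mm^2
Piston speed v = Q_in/A_cap; rod-end outflow Q_out = v × A_ann = Q_in × A_ann/A_cap.

Q_out ≈ 113 L/min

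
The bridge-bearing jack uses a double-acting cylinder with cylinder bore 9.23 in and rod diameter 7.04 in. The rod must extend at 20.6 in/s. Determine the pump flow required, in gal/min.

Q ≈ 358 gal/min

Cap-side area A_cap = π/4 × (9.23 in)² = 66.91 in^2
Q = A × v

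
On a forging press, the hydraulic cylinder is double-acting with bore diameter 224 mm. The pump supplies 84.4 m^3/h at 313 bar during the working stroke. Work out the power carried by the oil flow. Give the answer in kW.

Hydraulic power = P × Q

W ≈ 734 kW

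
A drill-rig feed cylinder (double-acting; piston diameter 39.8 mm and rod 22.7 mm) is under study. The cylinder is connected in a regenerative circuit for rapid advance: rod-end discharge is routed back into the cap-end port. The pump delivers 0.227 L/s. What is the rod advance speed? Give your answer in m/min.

v ≈ 33.7 m/min

In regeneration the rod-end outflow joins the pump flow into the cap end, so the net volume the pump must supply per unit advance equals the rod cross-section area.
Rod cross-section A_rod = π/4 × (22.7 mm)² = 404.7 mm^2
v = Q_pump / A_rod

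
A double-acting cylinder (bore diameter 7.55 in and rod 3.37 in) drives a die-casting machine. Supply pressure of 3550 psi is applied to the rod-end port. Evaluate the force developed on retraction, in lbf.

Rod-side annular area A_ann = π/4 × (7.55² − 3.37²) = 35.85 in^2
On retraction the pressure acts on the annular area (bore minus rod).
F = P × A_ann

F ≈ 1.27e5 lbf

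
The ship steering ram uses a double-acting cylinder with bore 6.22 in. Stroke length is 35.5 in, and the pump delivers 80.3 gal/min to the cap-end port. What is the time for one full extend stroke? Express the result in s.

Cap-side area A_cap = π/4 × (6.22 in)² = 30.39 in^2
Swept volume V = A × L; t = V / Q = A·L / Q

t ≈ 3.49 s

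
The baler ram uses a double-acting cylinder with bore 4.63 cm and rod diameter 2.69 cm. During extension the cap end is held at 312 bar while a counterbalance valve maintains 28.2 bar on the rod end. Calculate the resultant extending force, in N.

Cap-side area A_cap = π/4 × (4.63 cm)² = 16.84 cm^2
Rod-side annular area A_ann = π/4 × (4.63² − 2.69²) = 11.15 cm^2
Net thrust = P_cap·A_cap − P_rod·A_ann = 52530 N − 3145 N

F ≈ 49400 N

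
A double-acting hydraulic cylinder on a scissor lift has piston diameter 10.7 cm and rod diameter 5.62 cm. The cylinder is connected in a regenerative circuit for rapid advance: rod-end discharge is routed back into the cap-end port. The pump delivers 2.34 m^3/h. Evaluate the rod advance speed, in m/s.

v ≈ 0.262 m/s

In regeneration the rod-end outflow joins the pump flow into the cap end, so the net volume the pump must supply per unit advance equals the rod cross-section area.
Rod cross-section A_rod = π/4 × (5.62 cm)² = 24.81 cm^2
v = Q_pump / A_rod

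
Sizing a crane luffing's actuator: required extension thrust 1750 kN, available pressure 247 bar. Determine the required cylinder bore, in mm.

Extension force acts on the full piston face: F = P × (π/4)D².
D = √(4F / (πP)) = √(4 × 1750 kN / (π × 247 bar))

D ≈ 300 mm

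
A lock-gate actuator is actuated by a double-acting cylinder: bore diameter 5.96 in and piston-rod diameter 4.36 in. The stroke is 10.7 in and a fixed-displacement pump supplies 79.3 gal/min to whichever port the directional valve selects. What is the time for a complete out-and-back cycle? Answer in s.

Cap-side area A_cap = π/4 × (5.96 in)² = 27.90 in^2
Rod-side annular area A_ann = π/4 × (5.96² − 4.36²) = 12.97 in^2
t_ext = A_cap·L/Q = 0.9778 s
t_ret = A_ann·L/Q = 0.4545 s
t_cycle = t_ext + t_ret

t ≈ 1.43 s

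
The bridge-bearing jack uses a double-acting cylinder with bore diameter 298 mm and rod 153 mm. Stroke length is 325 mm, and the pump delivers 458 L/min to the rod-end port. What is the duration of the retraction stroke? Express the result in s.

Rod-side annular area A_ann = π/4 × (298² − 153²) = 51360 mm^2
Swept volume V = A × L; t = V / Q = A·L / Q

t ≈ 2.19 s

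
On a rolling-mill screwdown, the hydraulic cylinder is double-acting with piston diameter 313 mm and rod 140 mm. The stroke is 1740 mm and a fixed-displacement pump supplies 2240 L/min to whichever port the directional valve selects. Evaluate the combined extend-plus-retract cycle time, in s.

Cap-side area A_cap = π/4 × (313 mm)² = 76940 mm^2
Rod-side annular area A_ann = π/4 × (313² − 140²) = 61550 mm^2
t_ext = A_cap·L/Q = 3.586 s
t_ret = A_ann·L/Q = 2.869 s
t_cycle = t_ext + t_ret

t ≈ 6.45 s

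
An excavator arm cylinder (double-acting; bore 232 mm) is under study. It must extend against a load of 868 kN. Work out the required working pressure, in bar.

P ≈ 205 bar

Cap-side area A_cap = π/4 × (232 mm)² = 42270 mm^2
P = F / A = 868 kN / A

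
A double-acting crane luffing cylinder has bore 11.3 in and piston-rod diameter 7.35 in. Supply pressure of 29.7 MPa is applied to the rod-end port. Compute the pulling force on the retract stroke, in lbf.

F ≈ 2.49e5 lbf

Rod-side annular area A_ann = π/4 × (11.3² − 7.35²) = 57.86 in^2
On retraction the pressure acts on the annular area (bore minus rod).
F = P × A_ann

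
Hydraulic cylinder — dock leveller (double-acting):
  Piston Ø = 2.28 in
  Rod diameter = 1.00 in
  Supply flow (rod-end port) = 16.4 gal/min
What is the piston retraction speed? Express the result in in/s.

Rod-side annular area A_ann = π/4 × (2.28² − 1.00²) = 3.297 in^2
Flow into the rod-end port fills the annular volume.
v = Q / A

v ≈ 19.1 in/s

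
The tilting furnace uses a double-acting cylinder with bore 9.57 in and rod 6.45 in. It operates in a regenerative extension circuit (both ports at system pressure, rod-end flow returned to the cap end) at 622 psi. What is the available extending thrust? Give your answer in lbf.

F ≈ 20300 lbf

With equal pressure on both faces, forces on the annular region cancel; the net push is pressure × rod cross-section.
Rod cross-section A_rod = π/4 × (6.45 in)² = 32.67 in^2
F = P × A_rod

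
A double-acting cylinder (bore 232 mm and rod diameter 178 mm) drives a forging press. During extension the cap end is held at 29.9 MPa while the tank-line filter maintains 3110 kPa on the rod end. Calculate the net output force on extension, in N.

Cap-side area A_cap = π/4 × (232 mm)² = 42270 mm^2
Rod-side annular area A_ann = π/4 × (232² − 178²) = 17390 mm^2
Net thrust = P_cap·A_cap − P_rod·A_ann = 1.264e6 N − 54080 N

F ≈ 1.21e6 N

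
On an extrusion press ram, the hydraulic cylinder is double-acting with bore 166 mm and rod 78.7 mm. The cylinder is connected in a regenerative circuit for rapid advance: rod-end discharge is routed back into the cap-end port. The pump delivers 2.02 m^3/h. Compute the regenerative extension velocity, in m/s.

In regeneration the rod-end outflow joins the pump flow into the cap end, so the net volume the pump must supply per unit advance equals the rod cross-section area.
Rod cross-section A_rod = π/4 × (78.7 mm)² = 4865 mm^2
v = Q_pump / A_rod

v ≈ 0.115 m/s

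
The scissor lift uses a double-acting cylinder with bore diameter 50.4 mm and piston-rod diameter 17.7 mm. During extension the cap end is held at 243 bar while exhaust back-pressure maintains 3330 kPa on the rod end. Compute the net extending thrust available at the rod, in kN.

F ≈ 42.7 kN

Cap-side area A_cap = π/4 × (50.4 mm)² = 1995 mm^2
Rod-side annular area A_ann = π/4 × (50.4² − 17.7²) = 1749 mm^2
Net thrust = P_cap·A_cap − P_rod·A_ann = 48.48 kN − 5.824 kN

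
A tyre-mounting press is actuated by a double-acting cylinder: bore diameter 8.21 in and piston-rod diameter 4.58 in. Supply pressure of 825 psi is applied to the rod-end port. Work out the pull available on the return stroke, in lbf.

Rod-side annular area A_ann = π/4 × (8.21² − 4.58²) = 36.46 in^2
On retraction the pressure acts on the annular area (bore minus rod).
F = P × A_ann

F ≈ 30100 lbf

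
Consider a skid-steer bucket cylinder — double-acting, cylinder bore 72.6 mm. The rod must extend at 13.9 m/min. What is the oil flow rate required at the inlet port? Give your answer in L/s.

Q ≈ 0.959 L/s

Cap-side area A_cap = π/4 × (72.6 mm)² = 4140 mm^2
Q = A × v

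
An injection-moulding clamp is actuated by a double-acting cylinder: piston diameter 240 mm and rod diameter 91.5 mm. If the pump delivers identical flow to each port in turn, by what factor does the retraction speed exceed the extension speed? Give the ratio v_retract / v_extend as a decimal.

Cap-side area A_cap = π/4 × (240 mm)² = 45240 mm^2
Rod-side annular area A_ann = π/4 × (240² − 91.5²) = 38660 mm^2
For equal Q, v ∝ 1/A, so v_ret/v_ext = A_cap/A_ann.

v_ret/v_ext ≈ 1.17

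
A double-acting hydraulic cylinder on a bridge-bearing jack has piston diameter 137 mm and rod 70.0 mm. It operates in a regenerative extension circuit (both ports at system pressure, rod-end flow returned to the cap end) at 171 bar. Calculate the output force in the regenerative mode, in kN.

F ≈ 65.8 kN

With equal pressure on both faces, forces on the annular region cancel; the net push is pressure × rod cross-section.
Rod cross-section A_rod = π/4 × (70.0 mm)² = 3848 mm^2
F = P × A_rod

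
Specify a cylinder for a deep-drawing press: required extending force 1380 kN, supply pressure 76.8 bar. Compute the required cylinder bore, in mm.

Extension force acts on the full piston face: F = P × (π/4)D².
D = √(4F / (πP)) = √(4 × 1380 kN / (π × 76.8 bar))

D ≈ 478 mm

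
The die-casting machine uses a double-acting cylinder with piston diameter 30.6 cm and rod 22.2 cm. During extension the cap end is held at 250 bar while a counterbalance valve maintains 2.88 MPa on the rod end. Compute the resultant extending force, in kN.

F ≈ 1740 kN

Cap-side area A_cap = π/4 × (30.6 cm)² = 735.4 cm^2
Rod-side annular area A_ann = π/4 × (30.6² − 22.2²) = 348.3 cm^2
Net thrust = P_cap·A_cap − P_rod·A_ann = 1839 kN − 100.3 kN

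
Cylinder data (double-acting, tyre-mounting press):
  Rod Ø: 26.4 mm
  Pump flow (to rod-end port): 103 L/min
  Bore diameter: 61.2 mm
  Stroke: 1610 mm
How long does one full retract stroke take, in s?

Rod-side annular area A_ann = π/4 × (61.2² − 26.4²) = 2394 mm^2
Swept volume V = A × L; t = V / Q = A·L / Q

t ≈ 2.25 s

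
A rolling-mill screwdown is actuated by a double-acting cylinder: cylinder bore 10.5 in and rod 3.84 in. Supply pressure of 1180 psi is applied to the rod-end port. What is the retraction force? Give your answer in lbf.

F ≈ 88500 lbf

Rod-side annular area A_ann = π/4 × (10.5² − 3.84²) = 75.01 in^2
On retraction the pressure acts on the annular area (bore minus rod).
F = P × A_ann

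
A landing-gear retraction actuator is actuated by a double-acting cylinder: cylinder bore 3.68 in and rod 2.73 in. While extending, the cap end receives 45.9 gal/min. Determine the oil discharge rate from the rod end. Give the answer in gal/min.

Q_out ≈ 20.6 gal/min

Cap-side area A_cap = π/4 × (3.68 in)² = 10.64 in^2
Rod-side annular area A_ann = π/4 × (3.68² − 2.73²) = 4.783 in^2
Piston speed v = Q_in/A_cap; rod-end outflow Q_out = v × A_ann = Q_in × A_ann/A_cap.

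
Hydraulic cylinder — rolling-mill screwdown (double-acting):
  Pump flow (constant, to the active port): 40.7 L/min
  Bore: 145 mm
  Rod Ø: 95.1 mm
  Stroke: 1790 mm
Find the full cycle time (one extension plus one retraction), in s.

t ≈ 68.4 s

Cap-side area A_cap = π/4 × (145 mm)² = 16510 mm^2
Rod-side annular area A_ann = π/4 × (145² − 95.1²) = 9410 mm^2
t_ext = A_cap·L/Q = 43.57 s
t_ret = A_ann·L/Q = 24.83 s
t_cycle = t_ext + t_ret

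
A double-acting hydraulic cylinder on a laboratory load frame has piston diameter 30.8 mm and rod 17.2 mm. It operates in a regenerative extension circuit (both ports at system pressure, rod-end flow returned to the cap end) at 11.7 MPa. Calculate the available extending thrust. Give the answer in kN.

With equal pressure on both faces, forces on the annular region cancel; the net push is pressure × rod cross-section.
Rod cross-section A_rod = π/4 × (17.2 mm)² = 232.4 mm^2
F = P × A_rod

F ≈ 2.72 kN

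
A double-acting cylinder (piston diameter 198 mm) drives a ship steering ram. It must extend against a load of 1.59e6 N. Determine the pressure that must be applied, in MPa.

P ≈ 51.6 MPa

Cap-side area A_cap = π/4 × (198 mm)² = 30790 mm^2
P = F / A = 1.59e6 N / A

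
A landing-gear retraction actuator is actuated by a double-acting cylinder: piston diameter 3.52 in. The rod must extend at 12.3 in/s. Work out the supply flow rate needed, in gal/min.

Cap-side area A_cap = π/4 × (3.52 in)² = 9.731 in^2
Q = A × v

Q ≈ 31.1 gal/min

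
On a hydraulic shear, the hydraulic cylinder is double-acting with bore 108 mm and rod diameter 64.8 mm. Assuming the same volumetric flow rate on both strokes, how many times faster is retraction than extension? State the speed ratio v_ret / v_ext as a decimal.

v_ret/v_ext ≈ 1.56

Cap-side area A_cap = π/4 × (108 mm)² = 9161 mm^2
Rod-side annular area A_ann = π/4 × (108² − 64.8²) = 5863 mm^2
For equal Q, v ∝ 1/A, so v_ret/v_ext = A_cap/A_ann.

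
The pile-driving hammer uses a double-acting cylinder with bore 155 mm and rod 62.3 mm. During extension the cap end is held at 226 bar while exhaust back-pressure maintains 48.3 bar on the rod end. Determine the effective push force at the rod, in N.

F ≈ 3.50e5 N

Cap-side area A_cap = π/4 × (155 mm)² = 18870 mm^2
Rod-side annular area A_ann = π/4 × (155² − 62.3²) = 15820 mm^2
Net thrust = P_cap·A_cap − P_rod·A_ann = 4.264e5 N − 76410 N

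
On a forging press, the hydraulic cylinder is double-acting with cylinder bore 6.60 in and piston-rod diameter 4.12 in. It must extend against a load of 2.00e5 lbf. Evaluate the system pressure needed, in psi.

P ≈ 5850 psi

Cap-side area A_cap = π/4 × (6.60 in)² = 34.21 in^2
P = F / A = 2.00e5 lbf / A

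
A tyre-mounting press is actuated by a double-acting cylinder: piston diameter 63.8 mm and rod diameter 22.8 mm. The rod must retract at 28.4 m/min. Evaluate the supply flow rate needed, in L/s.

Q ≈ 1.32 L/s

Rod-side annular area A_ann = π/4 × (63.8² − 22.8²) = 2789 mm^2
Q = A × v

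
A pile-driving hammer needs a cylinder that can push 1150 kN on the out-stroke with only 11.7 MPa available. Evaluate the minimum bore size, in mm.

Extension force acts on the full piston face: F = P × (π/4)D².
D = √(4F / (πP)) = √(4 × 1150 kN / (π × 11.7 MPa))

D ≈ 354 mm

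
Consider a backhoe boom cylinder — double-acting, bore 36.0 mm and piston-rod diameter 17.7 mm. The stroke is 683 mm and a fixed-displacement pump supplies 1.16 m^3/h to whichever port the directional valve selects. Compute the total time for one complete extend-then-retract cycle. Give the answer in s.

t ≈ 3.79 s

Cap-side area A_cap = π/4 × (36.0 mm)² = 1018 mm^2
Rod-side annular area A_ann = π/4 × (36.0² − 17.7²) = 771.8 mm^2
t_ext = A_cap·L/Q = 2.158 s
t_ret = A_ann·L/Q = 1.636 s
t_cycle = t_ext + t_ret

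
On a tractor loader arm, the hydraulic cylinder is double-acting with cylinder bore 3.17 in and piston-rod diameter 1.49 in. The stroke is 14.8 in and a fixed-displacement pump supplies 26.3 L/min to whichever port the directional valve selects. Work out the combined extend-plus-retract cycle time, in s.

t ≈ 7.77 s

Cap-side area A_cap = π/4 × (3.17 in)² = 7.892 in^2
Rod-side annular area A_ann = π/4 × (3.17² − 1.49²) = 6.149 in^2
t_ext = A_cap·L/Q = 4.367 s
t_ret = A_ann·L/Q = 3.402 s
t_cycle = t_ext + t_ret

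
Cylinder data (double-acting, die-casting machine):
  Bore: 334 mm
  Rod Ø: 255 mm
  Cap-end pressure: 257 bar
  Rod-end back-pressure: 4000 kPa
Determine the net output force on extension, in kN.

Cap-side area A_cap = π/4 × (334 mm)² = 87620 mm^2
Rod-side annular area A_ann = π/4 × (334² − 255²) = 36550 mm^2
Net thrust = P_cap·A_cap − P_rod·A_ann = 2252 kN − 146.2 kN

F ≈ 2110 kN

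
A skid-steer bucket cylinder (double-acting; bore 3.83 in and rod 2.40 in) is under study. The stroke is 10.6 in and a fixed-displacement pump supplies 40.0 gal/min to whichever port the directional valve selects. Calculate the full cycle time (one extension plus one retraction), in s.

Cap-side area A_cap = π/4 × (3.83 in)² = 11.52 in^2
Rod-side annular area A_ann = π/4 × (3.83² − 2.40²) = 6.997 in^2
t_ext = A_cap·L/Q = 0.7930 s
t_ret = A_ann·L/Q = 0.4816 s
t_cycle = t_ext + t_ret

t ≈ 1.27 s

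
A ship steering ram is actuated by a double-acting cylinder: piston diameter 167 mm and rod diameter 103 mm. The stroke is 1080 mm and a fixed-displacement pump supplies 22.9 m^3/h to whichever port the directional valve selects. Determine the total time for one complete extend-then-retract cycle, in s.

Cap-side area A_cap = π/4 × (167 mm)² = 21900 mm^2
Rod-side annular area A_ann = π/4 × (167² − 103²) = 13570 mm^2
t_ext = A_cap·L/Q = 3.719 s
t_ret = A_ann·L/Q = 2.304 s
t_cycle = t_ext + t_ret

t ≈ 6.02 s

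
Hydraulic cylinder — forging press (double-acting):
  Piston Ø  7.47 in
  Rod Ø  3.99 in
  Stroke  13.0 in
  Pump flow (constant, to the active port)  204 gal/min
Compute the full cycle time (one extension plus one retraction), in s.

t ≈ 1.24 s

Cap-side area A_cap = π/4 × (7.47 in)² = 43.83 in^2
Rod-side annular area A_ann = π/4 × (7.47² − 3.99²) = 31.32 in^2
t_ext = A_cap·L/Q = 0.7254 s
t_ret = A_ann·L/Q = 0.5184 s
t_cycle = t_ext + t_ret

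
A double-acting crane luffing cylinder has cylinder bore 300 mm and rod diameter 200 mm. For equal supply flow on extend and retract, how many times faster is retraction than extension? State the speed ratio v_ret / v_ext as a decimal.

v_ret/v_ext ≈ 1.80

Cap-side area A_cap = π/4 × (300 mm)² = 70690 mm^2
Rod-side annular area A_ann = π/4 × (300² − 200²) = 39270 mm^2
For equal Q, v ∝ 1/A, so v_ret/v_ext = A_cap/A_ann.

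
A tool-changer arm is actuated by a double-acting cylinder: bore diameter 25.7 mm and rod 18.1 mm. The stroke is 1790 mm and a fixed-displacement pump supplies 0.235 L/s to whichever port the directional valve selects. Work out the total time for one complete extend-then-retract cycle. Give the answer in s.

t ≈ 5.94 s

Cap-side area A_cap = π/4 × (25.7 mm)² = 518.7 mm^2
Rod-side annular area A_ann = π/4 × (25.7² − 18.1²) = 261.4 mm^2
t_ext = A_cap·L/Q = 3.951 s
t_ret = A_ann·L/Q = 1.991 s
t_cycle = t_ext + t_ret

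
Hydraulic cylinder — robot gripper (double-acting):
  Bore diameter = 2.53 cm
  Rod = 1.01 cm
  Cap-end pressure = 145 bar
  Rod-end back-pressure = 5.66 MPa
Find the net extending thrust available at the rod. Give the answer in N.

F ≈ 4900 N

Cap-side area A_cap = π/4 × (2.53 cm)² = 5.027 cm^2
Rod-side annular area A_ann = π/4 × (2.53² − 1.01²) = 4.226 cm^2
Net thrust = P_cap·A_cap − P_rod·A_ann = 7290 N − 2392 N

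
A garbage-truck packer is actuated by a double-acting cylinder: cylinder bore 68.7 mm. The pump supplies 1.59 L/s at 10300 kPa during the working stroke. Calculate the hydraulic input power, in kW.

W ≈ 16.4 kW

Hydraulic power = P × Q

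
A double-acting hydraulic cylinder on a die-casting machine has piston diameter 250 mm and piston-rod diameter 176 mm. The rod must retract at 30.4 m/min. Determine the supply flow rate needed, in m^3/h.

Q ≈ 45.2 m^3/h

Rod-side annular area A_ann = π/4 × (250² − 176²) = 24760 mm^2
Q = A × v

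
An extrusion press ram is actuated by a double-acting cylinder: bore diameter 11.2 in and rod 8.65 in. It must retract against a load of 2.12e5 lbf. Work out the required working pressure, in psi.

Rod-side annular area A_ann = π/4 × (11.2² − 8.65²) = 39.75 in^2
Retraction: pressure acts on the annular area.
P = F / A = 2.12e5 lbf / A

P ≈ 5330 psi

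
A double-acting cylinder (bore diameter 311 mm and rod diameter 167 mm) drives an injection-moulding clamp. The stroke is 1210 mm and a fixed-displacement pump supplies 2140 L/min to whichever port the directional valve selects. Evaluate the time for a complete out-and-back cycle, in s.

t ≈ 4.41 s

Cap-side area A_cap = π/4 × (311 mm)² = 75960 mm^2
Rod-side annular area A_ann = π/4 × (311² − 167²) = 54060 mm^2
t_ext = A_cap·L/Q = 2.577 s
t_ret = A_ann·L/Q = 1.834 s
t_cycle = t_ext + t_ret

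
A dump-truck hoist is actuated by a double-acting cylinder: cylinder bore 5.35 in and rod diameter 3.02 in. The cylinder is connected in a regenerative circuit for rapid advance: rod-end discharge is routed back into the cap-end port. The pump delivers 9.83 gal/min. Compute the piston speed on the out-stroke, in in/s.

v ≈ 5.28 in/s

In regeneration the rod-end outflow joins the pump flow into the cap end, so the net volume the pump must supply per unit advance equals the rod cross-section area.
Rod cross-section A_rod = π/4 × (3.02 in)² = 7.163 in^2
v = Q_pump / A_rod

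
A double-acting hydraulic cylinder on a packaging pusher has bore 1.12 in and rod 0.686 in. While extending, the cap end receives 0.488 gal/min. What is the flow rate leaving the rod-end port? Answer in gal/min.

Q_out ≈ 0.305 gal/min

Cap-side area A_cap = π/4 × (1.12 in)² = 0.9852 in^2
Rod-side annular area A_ann = π/4 × (1.12² − 0.686²) = 0.6156 in^2
Piston speed v = Q_in/A_cap; rod-end outflow Q_out = v × A_ann = Q_in × A_ann/A_cap.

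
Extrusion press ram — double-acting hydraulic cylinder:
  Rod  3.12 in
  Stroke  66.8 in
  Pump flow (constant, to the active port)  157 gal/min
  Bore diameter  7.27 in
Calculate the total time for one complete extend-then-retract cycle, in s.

t ≈ 8.33 s

Cap-side area A_cap = π/4 × (7.27 in)² = 41.51 in^2
Rod-side annular area A_ann = π/4 × (7.27² − 3.12²) = 33.87 in^2
t_ext = A_cap·L/Q = 4.587 s
t_ret = A_ann·L/Q = 3.743 s
t_cycle = t_ext + t_ret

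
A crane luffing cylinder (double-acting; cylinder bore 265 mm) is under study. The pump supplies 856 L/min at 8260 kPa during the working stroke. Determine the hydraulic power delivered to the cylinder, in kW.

Hydraulic power = P × Q

W ≈ 118 kW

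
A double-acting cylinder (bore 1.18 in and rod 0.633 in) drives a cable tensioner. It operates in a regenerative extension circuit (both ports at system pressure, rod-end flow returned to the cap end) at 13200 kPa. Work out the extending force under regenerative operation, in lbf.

With equal pressure on both faces, forces on the annular region cancel; the net push is pressure × rod cross-section.
Rod cross-section A_rod = π/4 × (0.633 in)² = 0.3147 in^2
F = P × A_rod

F ≈ 602 lbf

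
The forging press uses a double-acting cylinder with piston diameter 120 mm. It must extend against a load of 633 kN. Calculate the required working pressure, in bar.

Cap-side area A_cap = π/4 × (120 mm)² = 11310 mm^2
P = F / A = 633 kN / A

P ≈ 560 bar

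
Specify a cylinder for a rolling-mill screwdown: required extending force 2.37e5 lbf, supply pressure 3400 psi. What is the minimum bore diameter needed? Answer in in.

Extension force acts on the full piston face: F = P × (π/4)D².
D = √(4F / (πP)) = √(4 × 2.37e5 lbf / (π × 3400 psi))

D ≈ 9.42 in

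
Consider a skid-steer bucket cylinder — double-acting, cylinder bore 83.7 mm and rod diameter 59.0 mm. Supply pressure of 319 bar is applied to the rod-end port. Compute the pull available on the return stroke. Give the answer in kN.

Rod-side annular area A_ann = π/4 × (83.7² − 59.0²) = 2768 mm^2
On retraction the pressure acts on the annular area (bore minus rod).
F = P × A_ann

F ≈ 88.3 kN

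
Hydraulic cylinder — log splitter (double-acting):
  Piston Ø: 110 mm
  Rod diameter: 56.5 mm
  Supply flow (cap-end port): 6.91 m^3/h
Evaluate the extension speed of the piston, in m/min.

Cap-side area A_cap = π/4 × (110 mm)² = 9503 mm^2
v = Q / A

v ≈ 12.1 m/min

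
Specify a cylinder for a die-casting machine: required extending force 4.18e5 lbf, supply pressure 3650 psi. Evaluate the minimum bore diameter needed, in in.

Extension force acts on the full piston face: F = P × (π/4)D².
D = √(4F / (πP)) = √(4 × 4.18e5 lbf / (π × 3650 psi))

D ≈ 12.1 in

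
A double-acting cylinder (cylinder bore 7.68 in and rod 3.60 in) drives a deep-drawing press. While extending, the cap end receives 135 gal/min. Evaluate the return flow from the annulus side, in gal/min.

Q_out ≈ 105 gal/min

Cap-side area A_cap = π/4 × (7.68 in)² = 46.32 in^2
Rod-side annular area A_ann = π/4 × (7.68² − 3.60²) = 36.15 in^2
Piston speed v = Q_in/A_cap; rod-end outflow Q_out = v × A_ann = Q_in × A_ann/A_cap.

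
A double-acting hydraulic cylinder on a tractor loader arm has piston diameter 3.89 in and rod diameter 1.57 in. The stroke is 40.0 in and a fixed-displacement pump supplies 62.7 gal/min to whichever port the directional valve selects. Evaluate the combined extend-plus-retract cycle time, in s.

t ≈ 3.62 s

Cap-side area A_cap = π/4 × (3.89 in)² = 11.88 in^2
Rod-side annular area A_ann = π/4 × (3.89² − 1.57²) = 9.949 in^2
t_ext = A_cap·L/Q = 1.969 s
t_ret = A_ann·L/Q = 1.649 s
t_cycle = t_ext + t_ret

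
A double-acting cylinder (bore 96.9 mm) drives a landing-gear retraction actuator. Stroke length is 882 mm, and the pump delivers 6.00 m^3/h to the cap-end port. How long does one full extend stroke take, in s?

Cap-side area A_cap = π/4 × (96.9 mm)² = 7375 mm^2
Swept volume V = A × L; t = V / Q = A·L / Q

t ≈ 3.90 s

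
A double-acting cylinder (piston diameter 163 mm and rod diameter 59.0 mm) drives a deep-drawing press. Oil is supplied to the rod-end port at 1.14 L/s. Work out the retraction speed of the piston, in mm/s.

Rod-side annular area A_ann = π/4 × (163² − 59.0²) = 18130 mm^2
Flow into the rod-end port fills the annular volume.
v = Q / A

v ≈ 62.9 mm/s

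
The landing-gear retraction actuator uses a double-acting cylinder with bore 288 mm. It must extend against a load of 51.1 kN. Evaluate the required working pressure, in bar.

P ≈ 7.84 bar

Cap-side area A_cap = π/4 × (288 mm)² = 65140 mm^2
P = F / A = 51.1 kN / A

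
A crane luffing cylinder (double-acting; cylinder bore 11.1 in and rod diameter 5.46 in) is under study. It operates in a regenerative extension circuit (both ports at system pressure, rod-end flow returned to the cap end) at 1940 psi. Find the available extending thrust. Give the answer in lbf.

With equal pressure on both faces, forces on the annular region cancel; the net push is pressure × rod cross-section.
Rod cross-section A_rod = π/4 × (5.46 in)² = 23.41 in^2
F = P × A_rod

F ≈ 45400 lbf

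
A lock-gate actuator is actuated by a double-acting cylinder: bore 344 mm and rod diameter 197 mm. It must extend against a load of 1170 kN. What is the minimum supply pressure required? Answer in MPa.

Cap-side area A_cap = π/4 × (344 mm)² = 92940 mm^2
P = F / A = 1170 kN / A

P ≈ 12.6 MPa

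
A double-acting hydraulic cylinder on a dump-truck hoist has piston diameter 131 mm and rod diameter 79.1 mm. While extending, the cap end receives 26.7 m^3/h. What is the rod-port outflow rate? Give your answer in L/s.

Q_out ≈ 4.71 L/s

Cap-side area A_cap = π/4 × (131 mm)² = 13480 mm^2
Rod-side annular area A_ann = π/4 × (131² − 79.1²) = 8564 mm^2
Piston speed v = Q_in/A_cap; rod-end outflow Q_out = v × A_ann = Q_in × A_ann/A_cap.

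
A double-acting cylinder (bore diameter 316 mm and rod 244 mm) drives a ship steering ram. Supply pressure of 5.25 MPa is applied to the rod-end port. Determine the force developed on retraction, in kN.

Rod-side annular area A_ann = π/4 × (316² − 244²) = 31670 mm^2
On retraction the pressure acts on the annular area (bore minus rod).
F = P × A_ann

F ≈ 166 kN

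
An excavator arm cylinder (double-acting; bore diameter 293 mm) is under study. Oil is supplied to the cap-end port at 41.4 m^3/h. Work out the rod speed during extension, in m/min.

v ≈ 10.2 m/min

Cap-side area A_cap = π/4 × (293 mm)² = 67430 mm^2
v = Q / A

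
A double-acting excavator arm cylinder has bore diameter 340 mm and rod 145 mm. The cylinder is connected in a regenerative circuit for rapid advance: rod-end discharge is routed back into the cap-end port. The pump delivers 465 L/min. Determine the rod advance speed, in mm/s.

In regeneration the rod-end outflow joins the pump flow into the cap end, so the net volume the pump must supply per unit advance equals the rod cross-section area.
Rod cross-section A_rod = π/4 × (145 mm)² = 16510 mm^2
v = Q_pump / A_rod

v ≈ 469 mm/s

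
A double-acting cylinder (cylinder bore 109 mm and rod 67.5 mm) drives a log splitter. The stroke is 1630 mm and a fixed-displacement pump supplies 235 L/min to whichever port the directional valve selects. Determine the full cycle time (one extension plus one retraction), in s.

Cap-side area A_cap = π/4 × (109 mm)² = 9331 mm^2
Rod-side annular area A_ann = π/4 × (109² − 67.5²) = 5753 mm^2
t_ext = A_cap·L/Q = 3.883 s
t_ret = A_ann·L/Q = 2.394 s
t_cycle = t_ext + t_ret

t ≈ 6.28 s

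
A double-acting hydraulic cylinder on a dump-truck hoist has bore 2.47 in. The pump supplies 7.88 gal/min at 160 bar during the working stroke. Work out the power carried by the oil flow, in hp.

Hydraulic power = P × Q

W ≈ 10.7 hp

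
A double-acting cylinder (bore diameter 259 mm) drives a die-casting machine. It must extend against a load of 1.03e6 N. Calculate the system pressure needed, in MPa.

Cap-side area A_cap = π/4 × (259 mm)² = 52690 mm^2
P = F / A = 1.03e6 N / A

P ≈ 19.6 MPa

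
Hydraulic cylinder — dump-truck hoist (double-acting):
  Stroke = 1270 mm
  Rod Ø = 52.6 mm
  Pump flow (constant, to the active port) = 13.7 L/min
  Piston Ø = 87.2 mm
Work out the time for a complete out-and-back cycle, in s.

t ≈ 54.3 s

Cap-side area A_cap = π/4 × (87.2 mm)² = 5972 mm^2
Rod-side annular area A_ann = π/4 × (87.2² − 52.6²) = 3799 mm^2
t_ext = A_cap·L/Q = 33.22 s
t_ret = A_ann·L/Q = 21.13 s
t_cycle = t_ext + t_ret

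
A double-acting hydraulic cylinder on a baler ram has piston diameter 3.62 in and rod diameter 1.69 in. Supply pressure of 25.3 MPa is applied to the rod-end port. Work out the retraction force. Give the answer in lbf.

F ≈ 29500 lbf

Rod-side annular area A_ann = π/4 × (3.62² − 1.69²) = 8.049 in^2
On retraction the pressure acts on the annular area (bore minus rod).
F = P × A_ann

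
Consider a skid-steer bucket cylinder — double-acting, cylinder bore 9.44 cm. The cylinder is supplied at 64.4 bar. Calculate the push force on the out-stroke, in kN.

F ≈ 45.1 kN

Cap-side area A_cap = π/4 × (9.44 cm)² = 69.99 cm^2
F = P × A_cap = 64.4 bar × A_cap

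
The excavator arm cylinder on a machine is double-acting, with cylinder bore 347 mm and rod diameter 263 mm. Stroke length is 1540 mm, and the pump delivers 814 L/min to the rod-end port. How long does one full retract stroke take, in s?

Rod-side annular area A_ann = π/4 × (347² − 263²) = 40240 mm^2
Swept volume V = A × L; t = V / Q = A·L / Q

t ≈ 4.57 s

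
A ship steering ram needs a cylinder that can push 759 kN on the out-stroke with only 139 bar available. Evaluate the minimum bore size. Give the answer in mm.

Extension force acts on the full piston face: F = P × (π/4)D².
D = √(4F / (πP)) = √(4 × 759 kN / (π × 139 bar))

D ≈ 264 mm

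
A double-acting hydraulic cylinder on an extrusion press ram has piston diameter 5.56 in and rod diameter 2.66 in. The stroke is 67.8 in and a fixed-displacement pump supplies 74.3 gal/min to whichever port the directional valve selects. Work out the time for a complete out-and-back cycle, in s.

Cap-side area A_cap = π/4 × (5.56 in)² = 24.28 in^2
Rod-side annular area A_ann = π/4 × (5.56² − 2.66²) = 18.72 in^2
t_ext = A_cap·L/Q = 5.755 s
t_ret = A_ann·L/Q = 4.438 s
t_cycle = t_ext + t_ret

t ≈ 10.2 s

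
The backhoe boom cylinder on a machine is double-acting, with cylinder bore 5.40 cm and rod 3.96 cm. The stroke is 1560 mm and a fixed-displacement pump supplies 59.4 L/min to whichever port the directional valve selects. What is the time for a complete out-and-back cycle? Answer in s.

Cap-side area A_cap = π/4 × (5.40 cm)² = 22.90 cm^2
Rod-side annular area A_ann = π/4 × (5.40² − 3.96²) = 10.59 cm^2
t_ext = A_cap·L/Q = 3.609 s
t_ret = A_ann·L/Q = 1.668 s
t_cycle = t_ext + t_ret

t ≈ 5.28 s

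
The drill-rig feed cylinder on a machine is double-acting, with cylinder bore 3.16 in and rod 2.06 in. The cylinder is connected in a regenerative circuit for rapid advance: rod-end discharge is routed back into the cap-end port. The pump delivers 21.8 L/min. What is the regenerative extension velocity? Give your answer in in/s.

v ≈ 6.65 in/s

In regeneration the rod-end outflow joins the pump flow into the cap end, so the net volume the pump must supply per unit advance equals the rod cross-section area.
Rod cross-section A_rod = π/4 × (2.06 in)² = 3.333 in^2
v = Q_pump / A_rod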